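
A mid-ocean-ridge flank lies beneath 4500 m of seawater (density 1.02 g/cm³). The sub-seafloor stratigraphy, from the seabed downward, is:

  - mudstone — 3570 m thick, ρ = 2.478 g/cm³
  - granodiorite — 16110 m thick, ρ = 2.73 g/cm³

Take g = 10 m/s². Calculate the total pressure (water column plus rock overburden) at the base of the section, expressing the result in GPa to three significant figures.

0.574 GPa

seawater: 1020 kg/m³ × 10 m/s² × 4500 m = 4.590×10^7 Pa = 0.04590 GPa
mudstone: 2478 kg/m³ × 10 m/s² × 3570 m = 8.846×10^7 Pa = 0.08846 GPa
granodiorite: 2730 kg/m³ × 10 m/s² × 16110 m = 4.398×10^8 Pa = 0.4398 GPa
Total = 0.04590 + 0.08846 + 0.4398 = 0.57417 GPa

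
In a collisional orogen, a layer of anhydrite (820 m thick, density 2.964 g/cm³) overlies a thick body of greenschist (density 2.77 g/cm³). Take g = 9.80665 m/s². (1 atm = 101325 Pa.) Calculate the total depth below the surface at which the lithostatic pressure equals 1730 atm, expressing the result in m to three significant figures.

6400 m

Pressure at base of upper layers: 2964×9.80665×820 = 2.383×10^7 Pa = 235.2 atm
Remaining pressure to be supplied by greenschist: 1.753×10^8 − 2.383×10^7 = 1.515×10^8 Pa
Additional depth in greenschist = 1.515×10^8 Pa / (2770 kg/m³ × 9.80665 m/s²) = 5575.6 m
Total depth = 820 m + 5575.6 m = 6395.6 m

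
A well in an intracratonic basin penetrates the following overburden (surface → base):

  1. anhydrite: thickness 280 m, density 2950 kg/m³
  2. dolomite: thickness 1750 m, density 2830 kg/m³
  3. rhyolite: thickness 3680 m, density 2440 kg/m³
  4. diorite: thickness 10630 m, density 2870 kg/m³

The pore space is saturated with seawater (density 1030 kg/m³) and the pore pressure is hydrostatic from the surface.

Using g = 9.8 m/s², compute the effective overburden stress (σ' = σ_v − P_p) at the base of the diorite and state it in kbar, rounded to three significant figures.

2.79 kbar

Overburden (lithostatic) stress σ_v:
anhydrite: 2950 kg/m³ × 9.8 m/s² × 280 m = 8.095×10^6 Pa = 8.095 MPa
dolomite: 2830 kg/m³ × 9.8 m/s² × 1750 m = 4.853×10^7 Pa = 48.53 MPa
rhyolite: 2440 kg/m³ × 9.8 m/s² × 3680 m = 8.800×10^7 Pa = 88.00 MPa
diorite: 2870 kg/m³ × 9.8 m/s² × 10630 m = 2.990×10^8 Pa = 299.0 MPa
Total = 8.095 + 48.53 + 88.00 + 299.0 = 443.60 MPa
Pore pressure P_p = 1030 kg/m³ × 9.8 m/s² × 16340 m = 1.649×10^8 Pa = 164.9 MPa
Effective stress σ' = σ_v − P_p = 443.6 − 164.9 = 278.67 MPa = 2.7867 kbar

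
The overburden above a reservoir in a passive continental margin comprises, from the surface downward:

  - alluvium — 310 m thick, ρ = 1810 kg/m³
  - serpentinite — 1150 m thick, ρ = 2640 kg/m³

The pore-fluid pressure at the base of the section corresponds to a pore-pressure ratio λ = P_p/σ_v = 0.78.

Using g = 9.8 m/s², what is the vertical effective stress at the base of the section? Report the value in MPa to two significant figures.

7.8 MPa

Overburden (lithostatic) stress σ_v:
alluvium: 1810 kg/m³ × 9.8 m/s² × 310 m = 5.499×10^6 Pa = 5.499 MPa
serpentinite: 2640 kg/m³ × 9.8 m/s² × 1150 m = 2.975×10^7 Pa = 29.75 MPa
Total = 5.499 + 29.75 = 35.252 MPa
Pore pressure P_p = λ·σ_v = 0.78 × 35.25 MPa = 27.50 MPa
Effective stress σ' = σ_v − P_p = 35.25 − 27.50 = 7.7553 MPa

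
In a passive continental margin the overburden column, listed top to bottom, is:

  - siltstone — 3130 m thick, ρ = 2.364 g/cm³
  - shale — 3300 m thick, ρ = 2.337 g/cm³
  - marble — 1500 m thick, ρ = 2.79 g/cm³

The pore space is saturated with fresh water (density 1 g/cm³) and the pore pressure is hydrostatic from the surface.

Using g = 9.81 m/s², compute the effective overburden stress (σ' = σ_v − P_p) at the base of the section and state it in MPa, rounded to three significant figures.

Overburden (lithostatic) stress σ_v:
siltstone: 2364 kg/m³ × 9.81 m/s² × 3130 m = 7.259×10^7 Pa = 72.59 MPa
shale: 2337 kg/m³ × 9.81 m/s² × 3300 m = 7.566×10^7 Pa = 75.66 MPa
marble: 2790 kg/m³ × 9.81 m/s² × 1500 m = 4.105×10^7 Pa = 41.05 MPa
Total = 72.59 + 75.66 + 41.05 = 189.30 MPa
Pore pressure P_p = 1000 kg/m³ × 9.81 m/s² × 7930 m = 7.779×10^7 Pa = 77.79 MPa
Effective stress σ' = σ_v − P_p = 189.3 − 77.79 = 111.50 MPa

112 MPa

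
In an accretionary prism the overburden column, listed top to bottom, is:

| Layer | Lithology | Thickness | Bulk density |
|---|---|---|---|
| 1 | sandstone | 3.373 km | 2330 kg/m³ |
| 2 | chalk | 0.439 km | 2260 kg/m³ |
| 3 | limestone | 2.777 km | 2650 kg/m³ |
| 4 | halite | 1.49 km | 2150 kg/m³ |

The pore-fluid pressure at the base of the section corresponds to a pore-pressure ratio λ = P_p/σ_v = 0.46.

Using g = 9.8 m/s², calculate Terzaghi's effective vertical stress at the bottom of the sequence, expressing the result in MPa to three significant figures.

Overburden (lithostatic) stress σ_v:
sandstone: 2330 kg/m³ × 9.8 m/s² × 3373 m = 7.702×10^7 Pa = 77.02 MPa
chalk: 2260 kg/m³ × 9.8 m/s² × 439 m = 9.723×10^6 Pa = 9.723 MPa
limestone: 2650 kg/m³ × 9.8 m/s² × 2777 m = 7.212×10^7 Pa = 72.12 MPa
halite: 2150 kg/m³ × 9.8 m/s² × 1490 m = 3.139×10^7 Pa = 31.39 MPa
Total = 77.02 + 9.723 + 72.12 + 31.39 = 190.26 MPa
Pore pressure P_p = λ·σ_v = 0.46 × 190.3 MPa = 87.52 MPa
Effective stress σ' = σ_v − P_p = 190.3 − 87.52 = 102.74 MPa

103 MPa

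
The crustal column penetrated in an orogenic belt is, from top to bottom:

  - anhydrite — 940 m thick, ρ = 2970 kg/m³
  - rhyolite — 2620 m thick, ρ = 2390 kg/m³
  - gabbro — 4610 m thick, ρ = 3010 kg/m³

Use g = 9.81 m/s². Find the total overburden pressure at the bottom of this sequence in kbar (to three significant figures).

2.25 kbar

anhydrite: 2970 kg/m³ × 9.81 m/s² × 940 m = 2.739×10^7 Pa = 0.2739 kbar
rhyolite: 2390 kg/m³ × 9.81 m/s² × 2620 m = 6.143×10^7 Pa = 0.6143 kbar
gabbro: 3010 kg/m³ × 9.81 m/s² × 4610 m = 1.361×10^8 Pa = 1.361 kbar
Total = 0.2739 + 0.6143 + 1.361 = 2.2494 kbar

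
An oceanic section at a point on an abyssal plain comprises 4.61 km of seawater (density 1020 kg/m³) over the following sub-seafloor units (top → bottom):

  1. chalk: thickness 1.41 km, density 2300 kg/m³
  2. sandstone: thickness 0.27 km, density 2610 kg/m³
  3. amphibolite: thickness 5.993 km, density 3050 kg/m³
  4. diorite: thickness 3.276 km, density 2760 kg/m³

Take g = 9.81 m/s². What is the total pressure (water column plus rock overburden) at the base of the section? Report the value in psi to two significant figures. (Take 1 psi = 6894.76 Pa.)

seawater: 1020 kg/m³ × 9.81 m/s² × 4610 m = 4.613×10^7 Pa = 6690 psi
chalk: 2300 kg/m³ × 9.81 m/s² × 1410 m = 3.181×10^7 Pa = 4614 psi
sandstone: 2610 kg/m³ × 9.81 m/s² × 270 m = 6.913×10^6 Pa = 1003 psi
amphibolite: 3050 kg/m³ × 9.81 m/s² × 5993 m = 1.793×10^8 Pa = 26007 psi
diorite: 2760 kg/m³ × 9.81 m/s² × 3276 m = 8.870×10^7 Pa = 12865 psi
Total = 6690 + 4614 + 1003 + 26007 + 12865 = 51179 psi

51000 psi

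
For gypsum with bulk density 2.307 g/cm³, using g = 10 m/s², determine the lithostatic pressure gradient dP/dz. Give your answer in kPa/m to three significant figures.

dP/dz = ρg = 2307 kg/m³ × 10 m/s² = 23070 Pa/m
= 23070 Pa/m × (1 kPa/m / 1000.0 Pa/m) = 23.070 kPa/m

23.1 kPa/m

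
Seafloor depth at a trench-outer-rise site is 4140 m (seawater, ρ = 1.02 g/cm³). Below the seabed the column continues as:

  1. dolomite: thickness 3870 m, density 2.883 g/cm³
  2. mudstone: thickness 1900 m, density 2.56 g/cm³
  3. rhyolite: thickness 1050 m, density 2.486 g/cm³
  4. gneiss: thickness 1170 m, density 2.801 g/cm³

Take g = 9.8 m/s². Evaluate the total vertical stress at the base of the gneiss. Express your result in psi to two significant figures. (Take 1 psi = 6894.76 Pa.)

seawater: 1020 kg/m³ × 9.8 m/s² × 4140 m = 4.138×10^7 Pa = 6002 psi
dolomite: 2883 kg/m³ × 9.8 m/s² × 3870 m = 1.093×10^8 Pa = 15859 psi
mudstone: 2560 kg/m³ × 9.8 m/s² × 1900 m = 4.767×10^7 Pa = 6914 psi
rhyolite: 2486 kg/m³ × 9.8 m/s² × 1050 m = 2.558×10^7 Pa = 3710 psi
gneiss: 2801 kg/m³ × 9.8 m/s² × 1170 m = 3.212×10^7 Pa = 4658 psi
Total = 6002 + 15859 + 6914 + 3710 + 4658 = 37142 psi

37000 psi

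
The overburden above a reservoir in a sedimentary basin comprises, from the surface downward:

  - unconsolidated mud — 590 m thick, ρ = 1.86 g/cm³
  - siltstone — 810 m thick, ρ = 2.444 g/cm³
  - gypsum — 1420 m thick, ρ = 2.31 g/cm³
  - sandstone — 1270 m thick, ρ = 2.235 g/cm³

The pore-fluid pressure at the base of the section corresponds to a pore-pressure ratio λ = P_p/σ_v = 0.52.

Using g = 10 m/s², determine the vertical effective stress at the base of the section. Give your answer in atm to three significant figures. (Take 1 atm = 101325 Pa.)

436 atm

Overburden (lithostatic) stress σ_v:
unconsolidated mud: 1860 kg/m³ × 10 m/s² × 590 m = 1.097×10^7 Pa = 10.97 MPa
siltstone: 2444 kg/m³ × 10 m/s² × 810 m = 1.980×10^7 Pa = 19.80 MPa
gypsum: 2310 kg/m³ × 10 m/s² × 1420 m = 3.280×10^7 Pa = 32.80 MPa
sandstone: 2235 kg/m³ × 10 m/s² × 1270 m = 2.838×10^7 Pa = 28.38 MPa
Total = 10.97 + 19.80 + 32.80 + 28.38 = 91.957 MPa
Pore pressure P_p = λ·σ_v = 0.52 × 91.96 MPa = 47.82 MPa
Effective stress σ' = σ_v − P_p = 91.96 − 47.82 = 44.139 MPa = 435.62 atm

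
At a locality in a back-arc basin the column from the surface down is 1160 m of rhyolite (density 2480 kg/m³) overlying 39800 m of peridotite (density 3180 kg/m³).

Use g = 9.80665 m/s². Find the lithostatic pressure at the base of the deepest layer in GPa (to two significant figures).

rhyolite: 2480 kg/m³ × 9.80665 m/s² × 1160 m = 2.821×10^7 Pa = 0.02821 GPa
peridotite: 3180 kg/m³ × 9.80665 m/s² × 39800 m = 1.241×10^9 Pa = 1.241 GPa
Total = 0.02821 + 1.241 = 1.2694 GPa

1.3 GPa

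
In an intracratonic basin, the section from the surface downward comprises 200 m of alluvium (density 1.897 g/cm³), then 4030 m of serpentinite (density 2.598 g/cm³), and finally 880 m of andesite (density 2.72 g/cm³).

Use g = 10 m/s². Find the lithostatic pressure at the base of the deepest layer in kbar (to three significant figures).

alluvium: 1897 kg/m³ × 10 m/s² × 200 m = 3.794×10^6 Pa = 0.03794 kbar
serpentinite: 2598 kg/m³ × 10 m/s² × 4030 m = 1.047×10^8 Pa = 1.047 kbar
andesite: 2720 kg/m³ × 10 m/s² × 880 m = 2.394×10^7 Pa = 0.2394 kbar
Total = 0.03794 + 1.047 + 0.2394 = 1.3243 kbar

1.32 kbar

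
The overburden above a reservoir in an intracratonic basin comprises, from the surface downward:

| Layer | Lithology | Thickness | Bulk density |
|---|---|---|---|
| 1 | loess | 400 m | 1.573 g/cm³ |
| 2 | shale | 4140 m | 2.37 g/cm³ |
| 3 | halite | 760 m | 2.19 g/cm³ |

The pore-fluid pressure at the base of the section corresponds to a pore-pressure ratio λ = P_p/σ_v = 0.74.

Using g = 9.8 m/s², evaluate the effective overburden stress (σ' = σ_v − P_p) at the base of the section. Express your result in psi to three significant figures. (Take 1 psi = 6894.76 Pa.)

4470 psi

Overburden (lithostatic) stress σ_v:
loess: 1573 kg/m³ × 9.8 m/s² × 400 m = 6.166×10^6 Pa = 6.166 MPa
shale: 2370 kg/m³ × 9.8 m/s² × 4140 m = 9.616×10^7 Pa = 96.16 MPa
halite: 2190 kg/m³ × 9.8 m/s² × 760 m = 1.631×10^7 Pa = 16.31 MPa
Total = 6.166 + 96.16 + 16.31 = 118.63 MPa
Pore pressure P_p = λ·σ_v = 0.74 × 118.6 MPa = 87.79 MPa
Effective stress σ' = σ_v − P_p = 118.6 − 87.79 = 30.845 MPa = 4473.6 psi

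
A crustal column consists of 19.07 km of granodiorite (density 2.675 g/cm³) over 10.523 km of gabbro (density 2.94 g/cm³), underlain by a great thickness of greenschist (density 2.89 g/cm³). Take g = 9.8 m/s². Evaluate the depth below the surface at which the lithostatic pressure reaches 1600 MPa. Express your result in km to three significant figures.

Pressure at base of upper layers: 2675×9.8×19070 + 2940×9.8×10523 = 8.031×10^8 Pa = 803.1 MPa
Remaining pressure to be supplied by greenschist: 1.600×10^9 − 8.031×10^8 = 7.969×10^8 Pa
Additional depth in greenschist = 7.969×10^8 Pa / (2890 kg/m³ × 9.8 m/s²) = 28137 m
Total depth = 29593 m + 28137 m = 57730 m
= 57.730 km

57.7 km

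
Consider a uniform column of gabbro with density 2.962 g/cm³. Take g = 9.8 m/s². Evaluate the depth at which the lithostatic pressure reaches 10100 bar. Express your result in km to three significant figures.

h = P/(ρg) = 10100 bar / (2962 kg/m³ × 9.8 m/s²) = 1.010×10^9 Pa / 29028 Pa/m = 34794 m
= 34.794 km

34.8 km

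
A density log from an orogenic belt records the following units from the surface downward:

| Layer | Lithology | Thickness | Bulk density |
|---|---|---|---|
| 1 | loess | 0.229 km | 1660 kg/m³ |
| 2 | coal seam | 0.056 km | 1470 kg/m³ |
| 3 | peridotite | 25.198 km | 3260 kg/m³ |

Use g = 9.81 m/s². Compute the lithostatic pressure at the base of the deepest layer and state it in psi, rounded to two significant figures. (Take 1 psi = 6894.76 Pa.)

120000 psi

loess: 1660 kg/m³ × 9.81 m/s² × 229 m = 3.729×10^6 Pa = 540.9 psi
coal seam: 1470 kg/m³ × 9.81 m/s² × 56 m = 8.076×10^5 Pa = 117.1 psi
peridotite: 3260 kg/m³ × 9.81 m/s² × 25198 m = 8.058×10^8 Pa = 1.169×10^5 psi
Total = 540.9 + 117.1 + 1.169×10^5 = 1.1754×10^5 psi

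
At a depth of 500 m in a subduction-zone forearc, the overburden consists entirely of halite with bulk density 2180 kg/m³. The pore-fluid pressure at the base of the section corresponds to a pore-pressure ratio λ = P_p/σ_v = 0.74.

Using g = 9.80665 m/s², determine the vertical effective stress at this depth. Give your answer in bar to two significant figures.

28 bar

Overburden (lithostatic) stress σ_v:
halite: 2180 kg/m³ × 9.80665 m/s² × 500 m = 1.069×10^7 Pa = 10.69 MPa
Pore pressure P_p = λ·σ_v = 0.74 × 10.69 MPa = 7.910 MPa
Effective stress σ' = σ_v − P_p = 10.69 − 7.910 = 2.7792 MPa = 27.792 bar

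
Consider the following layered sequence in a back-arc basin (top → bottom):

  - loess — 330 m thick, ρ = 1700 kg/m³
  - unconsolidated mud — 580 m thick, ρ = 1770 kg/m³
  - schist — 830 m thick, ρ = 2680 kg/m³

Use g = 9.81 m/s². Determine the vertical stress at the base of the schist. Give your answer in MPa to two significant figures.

37 MPa

loess: 1700 kg/m³ × 9.81 m/s² × 330 m = 5.503×10^6 Pa = 5.503 MPa
unconsolidated mud: 1770 kg/m³ × 9.81 m/s² × 580 m = 1.007×10^7 Pa = 10.07 MPa
schist: 2680 kg/m³ × 9.81 m/s² × 830 m = 2.182×10^7 Pa = 21.82 MPa
Total = 5.503 + 10.07 + 21.82 = 37.396 MPa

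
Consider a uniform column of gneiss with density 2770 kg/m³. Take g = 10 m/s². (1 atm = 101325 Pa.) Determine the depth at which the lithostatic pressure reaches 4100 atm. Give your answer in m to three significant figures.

15000 m

h = P/(ρg) = 4100 atm / (2770 kg/m³ × 10 m/s²) = 4.154×10^8 Pa / 27700 Pa/m = 14998 m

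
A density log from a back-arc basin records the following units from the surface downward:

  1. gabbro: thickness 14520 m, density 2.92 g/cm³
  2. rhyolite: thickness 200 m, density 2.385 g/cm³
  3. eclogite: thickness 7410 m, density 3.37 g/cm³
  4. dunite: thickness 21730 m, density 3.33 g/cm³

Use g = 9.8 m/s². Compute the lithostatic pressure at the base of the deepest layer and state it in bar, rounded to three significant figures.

13700 bar

gabbro: 2920 kg/m³ × 9.8 m/s² × 14520 m = 4.155×10^8 Pa = 4155 bar
rhyolite: 2385 kg/m³ × 9.8 m/s² × 200 m = 4.675×10^6 Pa = 46.75 bar
eclogite: 3370 kg/m³ × 9.8 m/s² × 7410 m = 2.447×10^8 Pa = 2447 bar
dunite: 3330 kg/m³ × 9.8 m/s² × 21730 m = 7.091×10^8 Pa = 7091 bar
Total = 4155 + 46.75 + 2447 + 7091 = 13740 bar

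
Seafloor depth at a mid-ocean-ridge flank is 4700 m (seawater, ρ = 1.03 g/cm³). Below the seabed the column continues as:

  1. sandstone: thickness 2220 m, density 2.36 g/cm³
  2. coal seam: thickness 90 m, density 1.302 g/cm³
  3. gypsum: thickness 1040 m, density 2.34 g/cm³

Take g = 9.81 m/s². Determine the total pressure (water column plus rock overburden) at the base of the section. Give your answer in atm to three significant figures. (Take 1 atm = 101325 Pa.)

seawater: 1030 kg/m³ × 9.81 m/s² × 4700 m = 4.749×10^7 Pa = 468.7 atm
sandstone: 2360 kg/m³ × 9.81 m/s² × 2220 m = 5.140×10^7 Pa = 507.2 atm
coal seam: 1302 kg/m³ × 9.81 m/s² × 90 m = 1.150×10^6 Pa = 11.35 atm
gypsum: 2340 kg/m³ × 9.81 m/s² × 1040 m = 2.387×10^7 Pa = 235.6 atm
Total = 468.7 + 507.2 + 11.35 + 235.6 = 1222.9 atm

1220 atm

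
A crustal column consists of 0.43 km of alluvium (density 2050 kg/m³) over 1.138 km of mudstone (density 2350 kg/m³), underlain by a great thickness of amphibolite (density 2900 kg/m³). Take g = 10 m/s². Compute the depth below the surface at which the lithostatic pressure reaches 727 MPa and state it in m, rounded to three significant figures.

25400 m

Pressure at base of upper layers: 2050×10×430 + 2350×10×1138 = 3.556×10^7 Pa = 35.56 MPa
Remaining pressure to be supplied by amphibolite: 7.270×10^8 − 3.556×10^7 = 6.914×10^8 Pa
Additional depth in amphibolite = 6.914×10^8 Pa / (2900 kg/m³ × 10 m/s²) = 23843 m
Total depth = 1568 m + 23843 m = 25411 m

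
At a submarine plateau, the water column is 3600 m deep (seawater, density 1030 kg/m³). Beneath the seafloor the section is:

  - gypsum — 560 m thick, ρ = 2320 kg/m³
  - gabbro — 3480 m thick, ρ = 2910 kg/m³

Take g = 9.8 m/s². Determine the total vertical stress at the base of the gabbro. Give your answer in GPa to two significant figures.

0.15 GPa

seawater: 1030 kg/m³ × 9.8 m/s² × 3600 m = 3.634×10^7 Pa = 0.03634 GPa
gypsum: 2320 kg/m³ × 9.8 m/s² × 560 m = 1.273×10^7 Pa = 0.01273 GPa
gabbro: 2910 kg/m³ × 9.8 m/s² × 3480 m = 9.924×10^7 Pa = 0.09924 GPa
Total = 0.03634 + 0.01273 + 0.09924 = 0.14831 GPa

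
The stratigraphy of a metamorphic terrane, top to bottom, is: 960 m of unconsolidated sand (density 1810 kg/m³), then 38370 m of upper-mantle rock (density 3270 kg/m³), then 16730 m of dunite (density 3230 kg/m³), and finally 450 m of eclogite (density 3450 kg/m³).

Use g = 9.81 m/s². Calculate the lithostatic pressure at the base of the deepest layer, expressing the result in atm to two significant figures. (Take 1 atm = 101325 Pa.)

18000 atm

unconsolidated sand: 1810 kg/m³ × 9.81 m/s² × 960 m = 1.705×10^7 Pa = 168.2 atm
upper-mantle rock: 3270 kg/m³ × 9.81 m/s² × 38370 m = 1.231×10^9 Pa = 12148 atm
dunite: 3230 kg/m³ × 9.81 m/s² × 16730 m = 5.301×10^8 Pa = 5232 atm
eclogite: 3450 kg/m³ × 9.81 m/s² × 450 m = 1.523×10^7 Pa = 150.3 atm
Total = 168.2 + 12148 + 5232 + 150.3 = 17698 atm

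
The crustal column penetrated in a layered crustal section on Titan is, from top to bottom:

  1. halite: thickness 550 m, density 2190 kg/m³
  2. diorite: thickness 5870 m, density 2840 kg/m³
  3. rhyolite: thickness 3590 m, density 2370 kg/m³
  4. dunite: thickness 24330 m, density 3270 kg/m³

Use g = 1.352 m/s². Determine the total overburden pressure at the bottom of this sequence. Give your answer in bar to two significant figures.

halite: 2190 kg/m³ × 1.352 m/s² × 550 m = 1.628×10^6 Pa = 16.28 bar
diorite: 2840 kg/m³ × 1.352 m/s² × 5870 m = 2.254×10^7 Pa = 225.4 bar
rhyolite: 2370 kg/m³ × 1.352 m/s² × 3590 m = 1.150×10^7 Pa = 115.0 bar
dunite: 3270 kg/m³ × 1.352 m/s² × 24330 m = 1.076×10^8 Pa = 1076 bar
Total = 16.28 + 225.4 + 115.0 + 1076 = 1432.3 bar

1400 bar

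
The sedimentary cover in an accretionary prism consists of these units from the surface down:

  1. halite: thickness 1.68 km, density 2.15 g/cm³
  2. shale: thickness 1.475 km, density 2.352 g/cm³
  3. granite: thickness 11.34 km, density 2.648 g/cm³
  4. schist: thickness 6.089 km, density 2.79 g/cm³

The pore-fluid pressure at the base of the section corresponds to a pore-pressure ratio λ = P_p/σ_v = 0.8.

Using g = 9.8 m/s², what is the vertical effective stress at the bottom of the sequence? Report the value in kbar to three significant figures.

1.06 kbar

Overburden (lithostatic) stress σ_v:
halite: 2150 kg/m³ × 9.8 m/s² × 1680 m = 3.540×10^7 Pa = 35.40 MPa
shale: 2352 kg/m³ × 9.8 m/s² × 1475 m = 3.400×10^7 Pa = 34.00 MPa
granite: 2648 kg/m³ × 9.8 m/s² × 11340 m = 2.943×10^8 Pa = 294.3 MPa
schist: 2790 kg/m³ × 9.8 m/s² × 6089 m = 1.665×10^8 Pa = 166.5 MPa
Total = 35.40 + 34.00 + 294.3 + 166.5 = 530.16 MPa
Pore pressure P_p = λ·σ_v = 0.8 × 530.2 MPa = 424.1 MPa
Effective stress σ' = σ_v − P_p = 530.2 − 424.1 = 106.03 MPa = 1.0603 kbar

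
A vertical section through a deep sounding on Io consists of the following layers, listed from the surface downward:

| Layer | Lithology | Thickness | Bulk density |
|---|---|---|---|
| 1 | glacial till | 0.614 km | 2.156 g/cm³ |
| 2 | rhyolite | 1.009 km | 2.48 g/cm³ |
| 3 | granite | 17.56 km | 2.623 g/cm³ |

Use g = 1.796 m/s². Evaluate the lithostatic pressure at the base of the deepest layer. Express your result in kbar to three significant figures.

0.896 kbar

glacial till: 2156 kg/m³ × 1.796 m/s² × 614 m = 2.378×10^6 Pa = 0.02378 kbar
rhyolite: 2480 kg/m³ × 1.796 m/s² × 1009 m = 4.494×10^6 Pa = 0.04494 kbar
granite: 2623 kg/m³ × 1.796 m/s² × 17560 m = 8.272×10^7 Pa = 0.8272 kbar
Total = 0.02378 + 0.04494 + 0.8272 = 0.89595 kbar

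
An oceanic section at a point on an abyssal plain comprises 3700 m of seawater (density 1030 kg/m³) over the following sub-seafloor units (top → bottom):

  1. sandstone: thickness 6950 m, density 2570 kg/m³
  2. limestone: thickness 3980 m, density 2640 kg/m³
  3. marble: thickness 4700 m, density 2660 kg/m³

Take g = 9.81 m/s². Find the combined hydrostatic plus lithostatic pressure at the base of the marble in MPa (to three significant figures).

seawater: 1030 kg/m³ × 9.81 m/s² × 3700 m = 3.739×10^7 Pa = 37.39 MPa
sandstone: 2570 kg/m³ × 9.81 m/s² × 6950 m = 1.752×10^8 Pa = 175.2 MPa
limestone: 2640 kg/m³ × 9.81 m/s² × 3980 m = 1.031×10^8 Pa = 103.1 MPa
marble: 2660 kg/m³ × 9.81 m/s² × 4700 m = 1.226×10^8 Pa = 122.6 MPa
Total = 37.39 + 175.2 + 103.1 + 122.6 = 438.33 MPa

438 MPa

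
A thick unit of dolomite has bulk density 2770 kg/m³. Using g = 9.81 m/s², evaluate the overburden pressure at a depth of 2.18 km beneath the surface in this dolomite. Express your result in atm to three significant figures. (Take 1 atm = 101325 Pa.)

585 atm

dolomite: 2770 kg/m³ × 9.81 m/s² × 2180 m = 5.924×10^7 Pa = 584.6 atm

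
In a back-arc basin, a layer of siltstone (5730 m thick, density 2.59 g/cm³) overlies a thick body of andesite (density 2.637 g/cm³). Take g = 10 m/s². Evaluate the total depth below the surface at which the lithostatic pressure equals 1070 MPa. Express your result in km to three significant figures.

Pressure at base of upper layers: 2590×10×5730 = 1.484×10^8 Pa = 148.4 MPa
Remaining pressure to be supplied by andesite: 1.070×10^9 − 1.484×10^8 = 9.216×10^8 Pa
Additional depth in andesite = 9.216×10^8 Pa / (2637 kg/m³ × 10 m/s²) = 34949 m
Total depth = 5730 m + 34949 m = 40679 m
= 40.679 km

40.7 km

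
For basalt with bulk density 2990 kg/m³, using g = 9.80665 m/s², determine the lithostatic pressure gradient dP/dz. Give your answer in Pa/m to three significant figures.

29300 Pa/m

dP/dz = ρg = 2990 kg/m³ × 9.80665 m/s² = 29322 Pa/m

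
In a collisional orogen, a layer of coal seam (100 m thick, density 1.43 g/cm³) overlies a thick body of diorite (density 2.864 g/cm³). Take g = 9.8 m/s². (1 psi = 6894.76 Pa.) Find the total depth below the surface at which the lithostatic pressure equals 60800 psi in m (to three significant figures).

Pressure at base of upper layers: 1430×9.8×100 = 1.401×10^6 Pa = 203.3 psi
Remaining pressure to be supplied by diorite: 4.192×10^8 − 1.401×10^6 = 4.178×10^8 Pa
Additional depth in diorite = 4.178×10^8 Pa / (2864 kg/m³ × 9.8 m/s²) = 14886 m
Total depth = 100 m + 14886 m = 14986 m

15000 m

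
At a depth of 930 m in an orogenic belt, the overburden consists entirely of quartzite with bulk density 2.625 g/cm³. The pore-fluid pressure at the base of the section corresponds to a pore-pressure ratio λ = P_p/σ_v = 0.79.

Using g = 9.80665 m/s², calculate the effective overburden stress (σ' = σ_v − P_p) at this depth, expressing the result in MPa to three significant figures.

5.03 MPa

Overburden (lithostatic) stress σ_v:
quartzite: 2625 kg/m³ × 9.80665 m/s² × 930 m = 2.394×10^7 Pa = 23.94 MPa
Pore pressure P_p = λ·σ_v = 0.79 × 23.94 MPa = 18.91 MPa
Effective stress σ' = σ_v − P_p = 23.94 − 18.91 = 5.0275 MPa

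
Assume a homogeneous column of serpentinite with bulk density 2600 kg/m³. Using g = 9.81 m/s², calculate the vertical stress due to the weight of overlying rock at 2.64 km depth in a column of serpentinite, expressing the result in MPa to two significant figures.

67 MPa

serpentinite: 2600 kg/m³ × 9.81 m/s² × 2640 m = 6.734×10^7 Pa = 67.34 MPa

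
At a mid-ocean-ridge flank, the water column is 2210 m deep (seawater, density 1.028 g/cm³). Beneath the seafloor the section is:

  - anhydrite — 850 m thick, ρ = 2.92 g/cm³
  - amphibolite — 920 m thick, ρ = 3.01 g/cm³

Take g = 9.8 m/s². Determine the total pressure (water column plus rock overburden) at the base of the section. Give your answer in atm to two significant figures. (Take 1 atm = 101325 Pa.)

seawater: 1028 kg/m³ × 9.8 m/s² × 2210 m = 2.226×10^7 Pa = 219.7 atm
anhydrite: 2920 kg/m³ × 9.8 m/s² × 850 m = 2.432×10^7 Pa = 240.1 atm
amphibolite: 3010 kg/m³ × 9.8 m/s² × 920 m = 2.714×10^7 Pa = 267.8 atm
Total = 219.7 + 240.1 + 267.8 = 727.62 atm

730 atm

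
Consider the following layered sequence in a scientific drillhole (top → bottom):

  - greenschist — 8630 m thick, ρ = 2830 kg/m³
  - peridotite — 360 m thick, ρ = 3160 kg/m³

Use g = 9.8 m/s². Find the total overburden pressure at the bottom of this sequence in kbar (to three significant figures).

greenschist: 2830 kg/m³ × 9.8 m/s² × 8630 m = 2.393×10^8 Pa = 2.393 kbar
peridotite: 3160 kg/m³ × 9.8 m/s² × 360 m = 1.115×10^7 Pa = 0.1115 kbar
Total = 2.393 + 0.1115 = 2.5049 kbar

2.50 kbar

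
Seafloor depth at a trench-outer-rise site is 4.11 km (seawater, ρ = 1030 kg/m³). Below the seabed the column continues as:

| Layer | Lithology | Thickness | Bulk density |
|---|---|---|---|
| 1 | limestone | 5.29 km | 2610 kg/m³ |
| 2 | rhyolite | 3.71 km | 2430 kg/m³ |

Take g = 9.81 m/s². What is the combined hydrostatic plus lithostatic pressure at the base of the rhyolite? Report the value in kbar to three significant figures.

seawater: 1030 kg/m³ × 9.81 m/s² × 4110 m = 4.153×10^7 Pa = 0.4153 kbar
limestone: 2610 kg/m³ × 9.81 m/s² × 5290 m = 1.354×10^8 Pa = 1.354 kbar
rhyolite: 2430 kg/m³ × 9.81 m/s² × 3710 m = 8.844×10^7 Pa = 0.8844 kbar
Total = 0.4153 + 1.354 + 0.8844 = 2.6541 kbar

2.65 kbar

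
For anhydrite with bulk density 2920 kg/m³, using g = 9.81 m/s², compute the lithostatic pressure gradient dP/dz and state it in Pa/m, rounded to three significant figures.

dP/dz = ρg = 2920 kg/m³ × 9.81 m/s² = 28645 Pa/m

28600 Pa/m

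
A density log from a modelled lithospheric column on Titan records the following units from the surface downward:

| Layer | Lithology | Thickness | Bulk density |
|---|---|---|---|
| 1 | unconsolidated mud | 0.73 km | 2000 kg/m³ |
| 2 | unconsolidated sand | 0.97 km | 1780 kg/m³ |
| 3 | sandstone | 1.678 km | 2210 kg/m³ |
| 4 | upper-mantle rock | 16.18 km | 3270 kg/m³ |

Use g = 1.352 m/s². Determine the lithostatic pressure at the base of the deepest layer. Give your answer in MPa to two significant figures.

unconsolidated mud: 2000 kg/m³ × 1.352 m/s² × 730 m = 1.974×10^6 Pa = 1.974 MPa
unconsolidated sand: 1780 kg/m³ × 1.352 m/s² × 970 m = 2.334×10^6 Pa = 2.334 MPa
sandstone: 2210 kg/m³ × 1.352 m/s² × 1678 m = 5.014×10^6 Pa = 5.014 MPa
upper-mantle rock: 3270 kg/m³ × 1.352 m/s² × 16180 m = 7.153×10^7 Pa = 71.53 MPa
Total = 1.974 + 2.334 + 5.014 + 71.53 = 80.854 MPa

81 MPa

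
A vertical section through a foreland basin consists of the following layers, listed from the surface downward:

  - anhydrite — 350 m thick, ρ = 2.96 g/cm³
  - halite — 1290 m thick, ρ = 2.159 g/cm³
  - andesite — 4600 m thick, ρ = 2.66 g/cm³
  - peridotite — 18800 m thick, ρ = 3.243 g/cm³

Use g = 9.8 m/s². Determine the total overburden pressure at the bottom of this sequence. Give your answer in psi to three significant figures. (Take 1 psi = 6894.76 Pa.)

anhydrite: 2960 kg/m³ × 9.8 m/s² × 350 m = 1.015×10^7 Pa = 1473 psi
halite: 2159 kg/m³ × 9.8 m/s² × 1290 m = 2.729×10^7 Pa = 3959 psi
andesite: 2660 kg/m³ × 9.8 m/s² × 4600 m = 1.199×10^8 Pa = 17392 psi
peridotite: 3243 kg/m³ × 9.8 m/s² × 18800 m = 5.975×10^8 Pa = 86659 psi
Total = 1473 + 3959 + 17392 + 86659 = 1.0948×10^5 psi

109000 psi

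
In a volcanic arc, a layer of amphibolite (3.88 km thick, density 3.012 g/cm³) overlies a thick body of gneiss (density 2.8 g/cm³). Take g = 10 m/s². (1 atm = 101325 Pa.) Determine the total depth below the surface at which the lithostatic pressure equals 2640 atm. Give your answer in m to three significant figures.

9260 m

Pressure at base of upper layers: 3012×10×3880 = 1.169×10^8 Pa = 1153 atm
Remaining pressure to be supplied by gneiss: 2.675×10^8 − 1.169×10^8 = 1.506×10^8 Pa
Additional depth in gneiss = 1.506×10^8 Pa / (2800 kg/m³ × 10 m/s²) = 5379.7 m
Total depth = 3880 m + 5379.7 m = 9259.7 m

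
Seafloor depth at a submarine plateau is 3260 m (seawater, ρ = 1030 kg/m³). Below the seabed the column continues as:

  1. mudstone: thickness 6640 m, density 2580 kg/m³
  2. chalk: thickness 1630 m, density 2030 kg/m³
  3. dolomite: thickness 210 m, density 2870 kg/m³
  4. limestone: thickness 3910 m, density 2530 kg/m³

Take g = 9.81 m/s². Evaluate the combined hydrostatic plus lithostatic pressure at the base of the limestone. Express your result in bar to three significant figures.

seawater: 1030 kg/m³ × 9.81 m/s² × 3260 m = 3.294×10^7 Pa = 329.4 bar
mudstone: 2580 kg/m³ × 9.81 m/s² × 6640 m = 1.681×10^8 Pa = 1681 bar
chalk: 2030 kg/m³ × 9.81 m/s² × 1630 m = 3.246×10^7 Pa = 324.6 bar
dolomite: 2870 kg/m³ × 9.81 m/s² × 210 m = 5.912×10^6 Pa = 59.12 bar
limestone: 2530 kg/m³ × 9.81 m/s² × 3910 m = 9.704×10^7 Pa = 970.4 bar
Total = 329.4 + 1681 + 324.6 + 59.12 + 970.4 = 3364.1 bar

3360 bar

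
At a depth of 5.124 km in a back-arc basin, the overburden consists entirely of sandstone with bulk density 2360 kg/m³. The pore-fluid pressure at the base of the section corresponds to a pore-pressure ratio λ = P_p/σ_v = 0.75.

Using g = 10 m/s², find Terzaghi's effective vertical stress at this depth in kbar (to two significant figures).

0.30 kbar

Overburden (lithostatic) stress σ_v:
sandstone: 2360 kg/m³ × 10 m/s² × 5124 m = 1.209×10^8 Pa = 120.9 MPa
Pore pressure P_p = λ·σ_v = 0.75 × 120.9 MPa = 90.69 MPa
Effective stress σ' = σ_v − P_p = 120.9 − 90.69 = 30.232 MPa = 0.30232 kbar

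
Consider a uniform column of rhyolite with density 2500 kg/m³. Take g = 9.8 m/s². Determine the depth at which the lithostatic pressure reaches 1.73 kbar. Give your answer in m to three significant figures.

7060 m

h = P/(ρg) = 1.73 kbar / (2500 kg/m³ × 9.8 m/s²) = 1.730×10^8 Pa / 24500 Pa/m = 7061.2 m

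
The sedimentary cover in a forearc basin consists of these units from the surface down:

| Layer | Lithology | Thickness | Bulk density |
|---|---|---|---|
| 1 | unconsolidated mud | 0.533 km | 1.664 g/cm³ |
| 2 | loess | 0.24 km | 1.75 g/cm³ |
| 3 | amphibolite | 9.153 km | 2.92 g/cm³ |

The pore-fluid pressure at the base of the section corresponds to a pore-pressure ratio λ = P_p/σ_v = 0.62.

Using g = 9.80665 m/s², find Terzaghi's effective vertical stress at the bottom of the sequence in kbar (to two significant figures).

Overburden (lithostatic) stress σ_v:
unconsolidated mud: 1664 kg/m³ × 9.80665 m/s² × 533 m = 8.698×10^6 Pa = 8.698 MPa
loess: 1750 kg/m³ × 9.80665 m/s² × 240 m = 4.119×10^6 Pa = 4.119 MPa
amphibolite: 2920 kg/m³ × 9.80665 m/s² × 9153 m = 2.621×10^8 Pa = 262.1 MPa
Total = 8.698 + 4.119 + 262.1 = 274.92 MPa
Pore pressure P_p = λ·σ_v = 0.62 × 274.9 MPa = 170.4 MPa
Effective stress σ' = σ_v − P_p = 274.9 − 170.4 = 104.47 MPa = 1.0447 kbar

1.0 kbar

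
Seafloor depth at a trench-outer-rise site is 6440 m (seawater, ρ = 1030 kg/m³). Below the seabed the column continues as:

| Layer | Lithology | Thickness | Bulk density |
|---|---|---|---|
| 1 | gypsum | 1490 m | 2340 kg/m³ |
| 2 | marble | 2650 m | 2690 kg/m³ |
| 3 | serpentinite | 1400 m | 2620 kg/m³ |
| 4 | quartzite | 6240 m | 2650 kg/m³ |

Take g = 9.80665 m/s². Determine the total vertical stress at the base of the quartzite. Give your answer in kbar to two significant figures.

3.7 kbar

seawater: 1030 kg/m³ × 9.80665 m/s² × 6440 m = 6.505×10^7 Pa = 0.6505 kbar
gypsum: 2340 kg/m³ × 9.80665 m/s² × 1490 m = 3.419×10^7 Pa = 0.3419 kbar
marble: 2690 kg/m³ × 9.80665 m/s² × 2650 m = 6.991×10^7 Pa = 0.6991 kbar
serpentinite: 2620 kg/m³ × 9.80665 m/s² × 1400 m = 3.597×10^7 Pa = 0.3597 kbar
quartzite: 2650 kg/m³ × 9.80665 m/s² × 6240 m = 1.622×10^8 Pa = 1.622 kbar
Total = 0.6505 + 0.3419 + 0.6991 + 0.3597 + 1.622 = 3.6728 kbar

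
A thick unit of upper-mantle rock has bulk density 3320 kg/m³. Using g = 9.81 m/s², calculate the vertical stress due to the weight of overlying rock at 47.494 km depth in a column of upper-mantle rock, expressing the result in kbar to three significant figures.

upper-mantle rock: 3320 kg/m³ × 9.81 m/s² × 47494 m = 1.547×10^9 Pa = 15.47 kbar

15.5 kbar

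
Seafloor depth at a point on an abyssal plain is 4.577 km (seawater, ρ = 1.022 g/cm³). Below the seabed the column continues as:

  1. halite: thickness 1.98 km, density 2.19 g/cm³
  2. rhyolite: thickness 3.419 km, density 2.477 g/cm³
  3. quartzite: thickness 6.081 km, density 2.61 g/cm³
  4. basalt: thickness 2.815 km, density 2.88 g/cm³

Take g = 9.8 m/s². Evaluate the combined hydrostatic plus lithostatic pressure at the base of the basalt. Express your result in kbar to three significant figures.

4.06 kbar

seawater: 1022 kg/m³ × 9.8 m/s² × 4577 m = 4.584×10^7 Pa = 0.4584 kbar
halite: 2190 kg/m³ × 9.8 m/s² × 1980 m = 4.249×10^7 Pa = 0.4249 kbar
rhyolite: 2477 kg/m³ × 9.8 m/s² × 3419 m = 8.299×10^7 Pa = 0.8299 kbar
quartzite: 2610 kg/m³ × 9.8 m/s² × 6081 m = 1.555×10^8 Pa = 1.555 kbar
basalt: 2880 kg/m³ × 9.8 m/s² × 2815 m = 7.945×10^7 Pa = 0.7945 kbar
Total = 0.4584 + 0.4249 + 0.8299 + 1.555 + 0.7945 = 4.0632 kbar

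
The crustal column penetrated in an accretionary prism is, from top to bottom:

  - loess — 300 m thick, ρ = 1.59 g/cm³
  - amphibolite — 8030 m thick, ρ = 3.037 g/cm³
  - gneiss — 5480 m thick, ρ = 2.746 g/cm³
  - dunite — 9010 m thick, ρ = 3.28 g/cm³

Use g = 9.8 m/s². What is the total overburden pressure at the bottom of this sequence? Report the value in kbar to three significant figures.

6.81 kbar

loess: 1590 kg/m³ × 9.8 m/s² × 300 m = 4.675×10^6 Pa = 0.04675 kbar
amphibolite: 3037 kg/m³ × 9.8 m/s² × 8030 m = 2.390×10^8 Pa = 2.390 kbar
gneiss: 2746 kg/m³ × 9.8 m/s² × 5480 m = 1.475×10^8 Pa = 1.475 kbar
dunite: 3280 kg/m³ × 9.8 m/s² × 9010 m = 2.896×10^8 Pa = 2.896 kbar
Total = 0.04675 + 2.390 + 1.475 + 2.896 = 6.8076 kbar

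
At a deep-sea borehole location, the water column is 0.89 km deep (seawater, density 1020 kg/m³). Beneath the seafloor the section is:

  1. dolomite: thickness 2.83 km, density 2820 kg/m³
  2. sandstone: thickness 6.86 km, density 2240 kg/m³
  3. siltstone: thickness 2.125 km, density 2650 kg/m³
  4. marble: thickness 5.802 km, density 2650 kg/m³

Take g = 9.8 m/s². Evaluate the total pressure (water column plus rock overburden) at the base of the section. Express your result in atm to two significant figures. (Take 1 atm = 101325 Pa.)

seawater: 1020 kg/m³ × 9.8 m/s² × 890 m = 8.896×10^6 Pa = 87.80 atm
dolomite: 2820 kg/m³ × 9.8 m/s² × 2830 m = 7.821×10^7 Pa = 771.9 atm
sandstone: 2240 kg/m³ × 9.8 m/s² × 6860 m = 1.506×10^8 Pa = 1486 atm
siltstone: 2650 kg/m³ × 9.8 m/s² × 2125 m = 5.519×10^7 Pa = 544.6 atm
marble: 2650 kg/m³ × 9.8 m/s² × 5802 m = 1.507×10^8 Pa = 1487 atm
Total = 87.80 + 771.9 + 1486 + 544.6 + 1487 = 4377.6 atm

4400 atm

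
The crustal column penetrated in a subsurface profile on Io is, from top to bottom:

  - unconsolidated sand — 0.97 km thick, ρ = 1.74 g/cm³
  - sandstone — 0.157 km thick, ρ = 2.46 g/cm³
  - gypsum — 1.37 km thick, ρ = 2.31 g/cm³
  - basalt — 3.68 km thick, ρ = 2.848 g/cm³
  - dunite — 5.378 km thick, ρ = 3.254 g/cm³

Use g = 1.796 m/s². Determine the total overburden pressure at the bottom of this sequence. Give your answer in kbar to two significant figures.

0.60 kbar

unconsolidated sand: 1740 kg/m³ × 1.796 m/s² × 970 m = 3.031×10^6 Pa = 0.03031 kbar
sandstone: 2460 kg/m³ × 1.796 m/s² × 157 m = 6.937×10^5 Pa = 6.937×10^-3 kbar
gypsum: 2310 kg/m³ × 1.796 m/s² × 1370 m = 5.684×10^6 Pa = 0.05684 kbar
basalt: 2848 kg/m³ × 1.796 m/s² × 3680 m = 1.882×10^7 Pa = 0.1882 kbar
dunite: 3254 kg/m³ × 1.796 m/s² × 5378 m = 3.143×10^7 Pa = 0.3143 kbar
Total = 0.03031 + 6.937×10^-3 + 0.05684 + 0.1882 + 0.3143 = 0.59662 kbar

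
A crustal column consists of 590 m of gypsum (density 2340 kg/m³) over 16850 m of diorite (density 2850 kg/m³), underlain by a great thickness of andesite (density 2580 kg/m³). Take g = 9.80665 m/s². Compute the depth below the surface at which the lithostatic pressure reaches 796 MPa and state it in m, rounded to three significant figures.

29800 m

Pressure at base of upper layers: 2340×9.80665×590 + 2850×9.80665×16850 = 4.845×10^8 Pa = 484.5 MPa
Remaining pressure to be supplied by andesite: 7.960×10^8 − 4.845×10^8 = 3.115×10^8 Pa
Additional depth in andesite = 3.115×10^8 Pa / (2580 kg/m³ × 9.80665 m/s²) = 12313 m
Total depth = 17440 m + 12313 m = 29753 m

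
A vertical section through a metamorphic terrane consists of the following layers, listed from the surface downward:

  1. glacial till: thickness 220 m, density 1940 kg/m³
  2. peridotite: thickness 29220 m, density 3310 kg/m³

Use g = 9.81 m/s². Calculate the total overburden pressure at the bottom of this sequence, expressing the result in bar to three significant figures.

9530 bar

glacial till: 1940 kg/m³ × 9.81 m/s² × 220 m = 4.187×10^6 Pa = 41.87 bar
peridotite: 3310 kg/m³ × 9.81 m/s² × 29220 m = 9.488×10^8 Pa = 9488 bar
Total = 41.87 + 9488 = 9529.9 bar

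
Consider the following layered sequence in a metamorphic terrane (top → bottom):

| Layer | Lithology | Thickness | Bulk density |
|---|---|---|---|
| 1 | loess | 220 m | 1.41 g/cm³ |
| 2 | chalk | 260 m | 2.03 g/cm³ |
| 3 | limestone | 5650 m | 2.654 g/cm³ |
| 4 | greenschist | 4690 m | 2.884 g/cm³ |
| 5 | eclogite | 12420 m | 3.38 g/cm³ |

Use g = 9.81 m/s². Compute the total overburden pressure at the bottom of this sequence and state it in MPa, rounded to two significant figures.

loess: 1410 kg/m³ × 9.81 m/s² × 220 m = 3.043×10^6 Pa = 3.043 MPa
chalk: 2030 kg/m³ × 9.81 m/s² × 260 m = 5.178×10^6 Pa = 5.178 MPa
limestone: 2654 kg/m³ × 9.81 m/s² × 5650 m = 1.471×10^8 Pa = 147.1 MPa
greenschist: 2884 kg/m³ × 9.81 m/s² × 4690 m = 1.327×10^8 Pa = 132.7 MPa
eclogite: 3380 kg/m³ × 9.81 m/s² × 12420 m = 4.118×10^8 Pa = 411.8 MPa
Total = 3.043 + 5.178 + 147.1 + 132.7 + 411.8 = 699.83 MPa

700 MPa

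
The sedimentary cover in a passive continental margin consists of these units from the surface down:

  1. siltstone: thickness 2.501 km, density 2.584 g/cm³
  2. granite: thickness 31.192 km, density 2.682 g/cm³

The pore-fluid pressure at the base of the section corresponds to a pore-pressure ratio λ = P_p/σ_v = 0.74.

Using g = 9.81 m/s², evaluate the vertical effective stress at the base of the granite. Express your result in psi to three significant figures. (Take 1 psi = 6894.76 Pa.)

Overburden (lithostatic) stress σ_v:
siltstone: 2584 kg/m³ × 9.81 m/s² × 2501 m = 6.340×10^7 Pa = 63.40 MPa
granite: 2682 kg/m³ × 9.81 m/s² × 31192 m = 8.207×10^8 Pa = 820.7 MPa
Total = 63.40 + 820.7 = 884.07 MPa
Pore pressure P_p = λ·σ_v = 0.74 × 884.1 MPa = 654.2 MPa
Effective stress σ' = σ_v − P_p = 884.1 − 654.2 = 229.86 MPa = 33338 psi

33300 psi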